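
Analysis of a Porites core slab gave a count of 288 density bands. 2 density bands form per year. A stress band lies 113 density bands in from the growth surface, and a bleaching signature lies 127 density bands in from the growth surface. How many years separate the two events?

The two markers are separated by 127 − 113 = 14 density bands.
14 density bands at 2 per year is 14 / 2 = 7 years.

7 yr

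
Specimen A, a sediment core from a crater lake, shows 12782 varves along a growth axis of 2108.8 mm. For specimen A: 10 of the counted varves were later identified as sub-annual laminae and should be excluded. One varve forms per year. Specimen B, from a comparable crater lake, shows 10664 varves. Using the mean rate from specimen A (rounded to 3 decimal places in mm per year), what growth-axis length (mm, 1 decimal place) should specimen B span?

Specimen A: adjusted count: 12782 − 10 = 12772 varves.
A: Extension rate ≈ 2108.8 / 12772 = 0.165 mm per year.
B's length ≈ 0.165 × 10664 = 1759.6 mm.

1759.6 mm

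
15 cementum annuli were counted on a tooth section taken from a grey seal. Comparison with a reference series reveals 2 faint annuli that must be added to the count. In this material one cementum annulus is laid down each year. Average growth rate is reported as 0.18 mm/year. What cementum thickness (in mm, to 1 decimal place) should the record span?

Correcting the raw count gives 15 + 2 = 17 true cementum annuli.
Predicted length = 0.18 mm/year × 17 years = 3.1 mm.

3.1 mm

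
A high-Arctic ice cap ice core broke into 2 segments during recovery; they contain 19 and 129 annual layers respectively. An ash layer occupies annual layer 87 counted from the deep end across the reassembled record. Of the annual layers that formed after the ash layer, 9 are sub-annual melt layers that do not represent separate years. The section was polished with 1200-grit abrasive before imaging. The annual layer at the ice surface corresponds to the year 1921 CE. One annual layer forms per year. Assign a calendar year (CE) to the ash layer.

Total annual layers = 19 + 129 = 148.
The ash layer sits at annual layer 87 from the deep end, so 148 − 87 = 61 annual layers formed after it.
Removing the 9 false annual layers leaves 61 − 9 = 52 true annual layers beyond the ash layer.
The annual layer at the ice surface is 1921 CE, so the ash layer dates to 1921 − 52 = 1869 CE.

1869 CE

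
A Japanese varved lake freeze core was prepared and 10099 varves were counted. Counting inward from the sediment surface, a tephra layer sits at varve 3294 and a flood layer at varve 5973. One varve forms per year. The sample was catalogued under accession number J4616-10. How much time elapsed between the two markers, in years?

2679 years

The two markers are separated by 5973 − 3294 = 2679 varves.
One varve per year makes the interval 2679 years.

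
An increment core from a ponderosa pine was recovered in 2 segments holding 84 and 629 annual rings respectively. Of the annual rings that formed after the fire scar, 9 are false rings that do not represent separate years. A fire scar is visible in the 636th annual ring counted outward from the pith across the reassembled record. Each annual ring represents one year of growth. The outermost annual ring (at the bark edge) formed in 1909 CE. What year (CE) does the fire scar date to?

Total annual rings = 84 + 629 = 713.
Between annual ring 636 and the bark edge there are 713 − 636 = 77 annual rings.
Excluding 9 false annual rings: 77 − 9 = 68.
1909 − 68 = 1841 CE.

1841 CE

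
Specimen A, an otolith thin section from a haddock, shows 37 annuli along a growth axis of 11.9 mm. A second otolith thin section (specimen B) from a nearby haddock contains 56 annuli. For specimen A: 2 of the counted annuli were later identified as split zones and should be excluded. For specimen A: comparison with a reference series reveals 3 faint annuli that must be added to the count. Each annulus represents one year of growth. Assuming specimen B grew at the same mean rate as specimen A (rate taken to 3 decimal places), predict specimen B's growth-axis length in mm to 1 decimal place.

Specimen A: correcting the raw count gives 37 − 2 + 3 = 38 true annuli.
A: Mean rate = 11.9 mm / 38 years ≈ 0.313 mm per year.
For B, 0.313 mm/year × 56 years = 17.5 mm.

17.5 mm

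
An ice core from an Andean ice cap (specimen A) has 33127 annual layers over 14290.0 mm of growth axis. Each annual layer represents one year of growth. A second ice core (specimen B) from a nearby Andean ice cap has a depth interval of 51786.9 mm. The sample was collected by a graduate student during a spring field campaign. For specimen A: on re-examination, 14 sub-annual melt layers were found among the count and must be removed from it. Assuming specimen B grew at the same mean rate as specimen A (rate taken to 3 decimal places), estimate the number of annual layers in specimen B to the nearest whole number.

119877 annual layers

Specimen A: after corrections the count is 33127 − 14 = 33113 annual layers.
A: Mean rate = 14290.0 mm / 33113 years ≈ 0.432 mm per year.
Specimen B: 51786.9 mm / 0.432 mm per year = 119877.08 years ≈ 119877 annual layers.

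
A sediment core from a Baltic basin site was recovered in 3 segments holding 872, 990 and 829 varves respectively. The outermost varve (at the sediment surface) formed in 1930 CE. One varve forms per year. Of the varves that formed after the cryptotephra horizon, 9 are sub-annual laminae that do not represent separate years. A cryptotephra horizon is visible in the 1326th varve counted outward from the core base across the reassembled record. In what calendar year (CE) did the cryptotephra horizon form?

Total varves = 872 + 990 + 829 = 2691.
2691 − 1326 = 1365 varves lie beyond the cryptotephra horizon toward the sediment surface.
Removing the 9 false varves leaves 1365 − 9 = 1356 true varves beyond the cryptotephra horizon.
The varve at the sediment surface is 1930 CE, so the cryptotephra horizon dates to 1930 − 1356 = 574 CE.

574 CE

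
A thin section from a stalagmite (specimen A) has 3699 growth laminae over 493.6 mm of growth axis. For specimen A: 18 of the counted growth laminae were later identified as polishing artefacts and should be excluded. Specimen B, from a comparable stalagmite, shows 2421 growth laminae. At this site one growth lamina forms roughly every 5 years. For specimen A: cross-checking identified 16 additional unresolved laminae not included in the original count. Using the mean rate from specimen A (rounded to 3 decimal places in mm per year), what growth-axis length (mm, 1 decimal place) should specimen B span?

326.8 mm

Specimen A: after corrections the count is 3699 − 18 + 16 = 3697 growth laminae.
Specimen A: at 5 years per growth lamina, 3697 × 5 = 18485 years.
A: Extension rate ≈ 493.6 / 18485 = 0.027 mm/year.
Specimen B: at 5 years per growth lamina, 2421 × 5 = 12105 years. For B, 0.027 mm/year × 12105 years = 326.8 mm.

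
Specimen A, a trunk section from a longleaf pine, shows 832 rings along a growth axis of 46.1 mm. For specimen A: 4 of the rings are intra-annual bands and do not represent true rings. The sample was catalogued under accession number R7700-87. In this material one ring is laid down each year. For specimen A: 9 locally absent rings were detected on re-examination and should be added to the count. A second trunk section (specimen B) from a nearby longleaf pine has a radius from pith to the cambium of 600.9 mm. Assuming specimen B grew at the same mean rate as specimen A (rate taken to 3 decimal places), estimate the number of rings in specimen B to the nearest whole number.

Specimen A: adjusted count: 832 − 4 + 9 = 837 rings.
A: Extension rate ≈ 46.1 / 837 = 0.055 mm per year.
For B, 600.9 / 0.055 = 10925.45 years ≈ 10925 rings.

10925 rings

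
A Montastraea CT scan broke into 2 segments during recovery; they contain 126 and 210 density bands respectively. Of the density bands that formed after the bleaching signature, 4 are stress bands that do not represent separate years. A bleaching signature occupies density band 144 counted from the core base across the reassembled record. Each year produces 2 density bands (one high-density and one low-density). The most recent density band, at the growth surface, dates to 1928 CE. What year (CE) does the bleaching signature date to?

1834 CE

Total density bands = 126 + 210 = 336.
The bleaching signature sits at density band 144 from the core base, so 336 − 144 = 192 density bands formed after it.
Removing the 4 false density bands leaves 192 − 4 = 188 true density bands beyond the bleaching signature.
Dividing by 2 density bands per year: 188 / 2 = 94 years.
The density band at the growth surface is 1928 CE, so the bleaching signature dates to 1928 − 94 = 1834 CE.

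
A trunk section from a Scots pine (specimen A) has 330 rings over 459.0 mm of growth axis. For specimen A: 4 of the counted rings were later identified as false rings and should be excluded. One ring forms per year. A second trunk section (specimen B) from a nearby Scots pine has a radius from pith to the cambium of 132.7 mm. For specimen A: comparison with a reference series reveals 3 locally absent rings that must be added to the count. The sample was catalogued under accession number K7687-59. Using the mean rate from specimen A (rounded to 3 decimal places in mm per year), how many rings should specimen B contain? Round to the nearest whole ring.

Specimen A: correcting the raw count gives 330 − 4 + 3 = 329 true rings.
A: Mean rate = 459.0 mm / 329 years ≈ 1.395 mm per year.
For B, 132.7 / 1.395 = 95.13 years ≈ 95 rings.

95 rings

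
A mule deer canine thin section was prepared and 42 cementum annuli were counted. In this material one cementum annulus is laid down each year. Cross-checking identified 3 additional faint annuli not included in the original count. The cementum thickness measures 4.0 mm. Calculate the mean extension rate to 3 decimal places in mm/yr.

Correcting the raw count gives 42 + 3 = 45 true cementum annuli.
Mean rate = 4.0 mm / 45 years ≈ 0.089 mm/yr.

0.089 mm/yr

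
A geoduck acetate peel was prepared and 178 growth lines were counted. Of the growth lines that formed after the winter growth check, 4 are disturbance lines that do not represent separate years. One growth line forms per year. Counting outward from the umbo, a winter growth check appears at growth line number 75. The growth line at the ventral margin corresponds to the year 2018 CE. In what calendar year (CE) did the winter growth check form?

1919 CE

Between growth line 75 and the ventral margin there are 178 − 75 = 103 growth lines.
Excluding 4 false growth lines: 103 − 4 = 99.
2018 − 99 = 1919 CE.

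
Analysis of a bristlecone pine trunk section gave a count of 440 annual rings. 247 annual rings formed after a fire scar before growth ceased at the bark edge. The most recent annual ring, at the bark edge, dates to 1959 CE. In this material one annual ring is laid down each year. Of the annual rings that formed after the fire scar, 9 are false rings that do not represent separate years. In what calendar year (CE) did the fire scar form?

1721 CE

247 annual rings formed after the fire scar.
Removing the 9 false annual rings leaves 247 − 9 = 238 true annual rings beyond the fire scar.
1959 − 238 = 1721 CE.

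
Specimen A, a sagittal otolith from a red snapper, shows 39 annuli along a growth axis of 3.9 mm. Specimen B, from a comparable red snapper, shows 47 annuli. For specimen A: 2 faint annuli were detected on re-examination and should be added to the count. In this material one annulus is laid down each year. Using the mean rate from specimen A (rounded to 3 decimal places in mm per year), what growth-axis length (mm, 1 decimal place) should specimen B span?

4.5 mm

Specimen A: true annulus count = 39 + 2 = 41.
A: Extension rate ≈ 3.9 / 41 = 0.095 mm per year.
For B, 0.095 mm/year × 47 years = 4.5 mm.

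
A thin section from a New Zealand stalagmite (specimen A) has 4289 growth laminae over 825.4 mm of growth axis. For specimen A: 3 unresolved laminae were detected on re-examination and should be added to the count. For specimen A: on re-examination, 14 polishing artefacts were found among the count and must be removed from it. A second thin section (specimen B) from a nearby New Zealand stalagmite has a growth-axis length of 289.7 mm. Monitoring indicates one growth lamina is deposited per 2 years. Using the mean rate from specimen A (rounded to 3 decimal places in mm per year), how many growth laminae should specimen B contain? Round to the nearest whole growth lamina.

1509 growth laminae

Specimen A: correcting the raw count gives 4289 − 14 + 3 = 4278 true growth laminae.
Specimen A: at 2 years per growth lamina, 4278 × 2 = 8556 years.
A: 825.4 mm over 8556 years gives 825.4 / 8556 ≈ 0.096 mm per year.
For B, 289.7 / 0.096 = 3017.71 years; at 2 years per growth lamina that is 3017.71 / 2 ≈ 1509 growth laminae.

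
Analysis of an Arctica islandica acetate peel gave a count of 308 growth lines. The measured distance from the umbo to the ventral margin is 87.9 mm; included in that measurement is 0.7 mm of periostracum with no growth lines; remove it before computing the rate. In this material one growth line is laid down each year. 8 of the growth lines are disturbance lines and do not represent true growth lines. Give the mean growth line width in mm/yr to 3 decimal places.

Adjusted count: 308 − 8 = 300 growth lines.
Removing the 0.7 mm offcut leaves 87.9 − 0.7 = 87.2 mm.
Extension rate ≈ 87.2 / 300 = 0.291 mm/yr.

0.291 mm/yr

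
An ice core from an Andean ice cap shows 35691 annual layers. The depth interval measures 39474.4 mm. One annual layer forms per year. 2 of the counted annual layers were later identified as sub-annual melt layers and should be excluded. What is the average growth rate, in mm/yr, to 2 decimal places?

1.11 mm/yr

After corrections the count is 35691 − 2 = 35689 annual layers.
Extension rate ≈ 39474.4 / 35689 = 1.11 mm/yr.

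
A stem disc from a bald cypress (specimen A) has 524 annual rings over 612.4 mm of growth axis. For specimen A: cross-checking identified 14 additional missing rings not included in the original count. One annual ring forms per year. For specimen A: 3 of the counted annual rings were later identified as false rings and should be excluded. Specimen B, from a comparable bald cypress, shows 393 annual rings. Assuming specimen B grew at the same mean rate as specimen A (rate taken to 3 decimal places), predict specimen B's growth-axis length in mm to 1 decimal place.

450.0 mm

Specimen A: adjusted count: 524 − 3 + 14 = 535 annual rings.
A: 612.4 mm over 535 years gives 612.4 / 535 ≈ 1.145 mm/year.
For B, 1.145 mm/year × 393 years = 450.0 mm.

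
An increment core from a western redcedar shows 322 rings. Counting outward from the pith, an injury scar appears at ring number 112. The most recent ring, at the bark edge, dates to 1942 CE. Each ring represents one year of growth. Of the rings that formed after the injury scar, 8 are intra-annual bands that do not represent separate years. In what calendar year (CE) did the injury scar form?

The injury scar sits at ring 112 from the pith, so 322 − 112 = 210 rings formed after it.
Removing the 8 false rings leaves 210 − 8 = 202 true rings beyond the injury scar.
The ring at the bark edge is 1942 CE, so the injury scar dates to 1942 − 202 = 1740 CE.

1740 CE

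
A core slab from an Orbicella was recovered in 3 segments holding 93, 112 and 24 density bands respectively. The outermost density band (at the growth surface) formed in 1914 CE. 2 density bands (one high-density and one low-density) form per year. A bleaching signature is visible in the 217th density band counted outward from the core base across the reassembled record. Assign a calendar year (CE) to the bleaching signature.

Total density bands = 93 + 112 + 24 = 229.
229 − 217 = 12 density bands lie beyond the bleaching signature toward the growth surface.
Dividing by 2 density bands per year: 12 / 2 = 6 years.
Counting back 6 years from 1914 CE places the bleaching signature in 1914 − 6 = 1908 CE.

1908 CE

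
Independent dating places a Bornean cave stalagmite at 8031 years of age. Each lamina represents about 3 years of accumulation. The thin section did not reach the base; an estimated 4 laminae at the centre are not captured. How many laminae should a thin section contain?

2673 laminae

At 3 years per lamina, 8031 / 3 = 2677 laminae are expected.
Subtracting the 4 laminae not captured gives 2677 − 4 = 2673 laminae in the record.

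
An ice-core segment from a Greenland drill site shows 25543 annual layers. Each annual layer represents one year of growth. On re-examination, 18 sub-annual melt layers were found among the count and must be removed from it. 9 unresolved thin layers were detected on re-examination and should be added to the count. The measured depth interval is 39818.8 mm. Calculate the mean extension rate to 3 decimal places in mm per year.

True annual layer count = 25543 − 18 + 9 = 25534.
Mean rate = 39818.8 mm / 25534 years ≈ 1.559 mm per year.

1.559 mm per year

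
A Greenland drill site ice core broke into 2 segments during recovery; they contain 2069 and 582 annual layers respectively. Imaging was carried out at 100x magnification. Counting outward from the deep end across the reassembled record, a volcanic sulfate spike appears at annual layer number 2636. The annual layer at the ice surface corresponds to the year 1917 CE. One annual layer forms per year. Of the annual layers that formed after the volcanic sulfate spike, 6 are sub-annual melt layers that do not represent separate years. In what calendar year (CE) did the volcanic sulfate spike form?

1908 CE

Total annual layers = 2069 + 582 = 2651.
2651 − 2636 = 15 annual layers lie beyond the volcanic sulfate spike toward the ice surface.
15 − 6 false = 9 true annual layers after the volcanic sulfate spike.
The annual layer at the ice surface is 1917 CE, so the volcanic sulfate spike dates to 1917 − 9 = 1908 CE.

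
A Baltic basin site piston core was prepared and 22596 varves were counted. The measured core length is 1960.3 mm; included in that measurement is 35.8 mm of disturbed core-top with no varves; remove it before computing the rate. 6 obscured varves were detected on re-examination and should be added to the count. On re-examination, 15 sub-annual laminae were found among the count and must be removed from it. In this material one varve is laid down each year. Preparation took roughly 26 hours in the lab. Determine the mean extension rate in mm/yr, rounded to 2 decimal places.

Correcting the raw count gives 22596 − 15 + 6 = 22587 true varves.
Removing the 35.8 mm offcut leaves 1960.3 − 35.8 = 1924.5 mm.
Mean rate = 1924.5 mm / 22587 years ≈ 0.09 mm/yr.

0.09 mm/yr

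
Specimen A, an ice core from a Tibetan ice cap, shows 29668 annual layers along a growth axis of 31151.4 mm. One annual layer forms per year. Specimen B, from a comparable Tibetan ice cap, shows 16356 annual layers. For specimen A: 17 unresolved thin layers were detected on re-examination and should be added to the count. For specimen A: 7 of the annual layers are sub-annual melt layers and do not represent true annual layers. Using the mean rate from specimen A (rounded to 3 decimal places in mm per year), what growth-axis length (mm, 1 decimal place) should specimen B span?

17173.8 mm

Specimen A: true annual layer count = 29668 − 7 + 17 = 29678.
A: Extension rate ≈ 31151.4 / 29678 = 1.050 mm/year.
Length of B = 1.050 × 16356 = 17173.8 mm.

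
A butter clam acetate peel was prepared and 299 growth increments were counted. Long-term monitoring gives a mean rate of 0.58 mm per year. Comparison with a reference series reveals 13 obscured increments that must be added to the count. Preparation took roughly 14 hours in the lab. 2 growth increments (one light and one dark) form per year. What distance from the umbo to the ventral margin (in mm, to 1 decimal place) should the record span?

Adjusted count: 299 + 13 = 312 growth increments.
With 2 growth increments per year, 312 / 2 = 156 years.
Length ≈ 0.58 × 156 = 90.5 mm.

90.5 mm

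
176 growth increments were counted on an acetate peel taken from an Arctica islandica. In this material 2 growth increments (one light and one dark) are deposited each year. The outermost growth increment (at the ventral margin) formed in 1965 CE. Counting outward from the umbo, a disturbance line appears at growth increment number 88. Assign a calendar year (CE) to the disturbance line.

Between growth increment 88 and the ventral margin there are 176 − 88 = 88 growth increments.
Dividing by 2 growth increments per year: 88 / 2 = 44 years.
The growth increment at the ventral margin is 1965 CE, so the disturbance line dates to 1965 − 44 = 1921 CE.

1921 CE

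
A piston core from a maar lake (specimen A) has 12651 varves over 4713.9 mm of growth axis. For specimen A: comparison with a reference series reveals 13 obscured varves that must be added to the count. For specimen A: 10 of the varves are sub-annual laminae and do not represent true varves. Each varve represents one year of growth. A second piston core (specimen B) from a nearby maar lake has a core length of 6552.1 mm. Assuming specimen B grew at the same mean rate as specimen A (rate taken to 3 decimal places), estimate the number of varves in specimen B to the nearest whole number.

Specimen A: after corrections the count is 12651 − 10 + 13 = 12654 varves.
A: 4713.9 mm over 12654 years gives 4713.9 / 12654 ≈ 0.373 mm/yr.
Specimen B: 6552.1 mm / 0.373 mm per year = 17565.95 years ≈ 17566 varves.

17566 varves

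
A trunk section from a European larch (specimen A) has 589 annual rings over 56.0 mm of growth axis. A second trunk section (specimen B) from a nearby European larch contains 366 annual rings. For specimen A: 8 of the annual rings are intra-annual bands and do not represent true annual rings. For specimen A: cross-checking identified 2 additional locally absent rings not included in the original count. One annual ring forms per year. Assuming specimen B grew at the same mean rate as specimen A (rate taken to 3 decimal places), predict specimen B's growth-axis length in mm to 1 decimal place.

Specimen A: adjusted count: 589 − 8 + 2 = 583 annual rings.
A: Mean rate = 56.0 mm / 583 years ≈ 0.096 mm per year.
For B, 0.096 mm/year × 366 years = 35.1 mm.

35.1 mm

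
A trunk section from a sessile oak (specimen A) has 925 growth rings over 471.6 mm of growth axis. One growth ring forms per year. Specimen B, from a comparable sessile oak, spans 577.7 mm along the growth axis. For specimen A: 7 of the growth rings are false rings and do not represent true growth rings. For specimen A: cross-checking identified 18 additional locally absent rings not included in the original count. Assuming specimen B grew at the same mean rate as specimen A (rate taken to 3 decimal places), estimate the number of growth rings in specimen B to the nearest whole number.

1146 growth rings

Specimen A: correcting the raw count gives 925 − 7 + 18 = 936 true growth rings.
A: 471.6 mm over 936 years gives 471.6 / 936 ≈ 0.504 mm/yr.
B spans 577.7 / 0.504 = 1146.23 years ≈ 1146 growth rings.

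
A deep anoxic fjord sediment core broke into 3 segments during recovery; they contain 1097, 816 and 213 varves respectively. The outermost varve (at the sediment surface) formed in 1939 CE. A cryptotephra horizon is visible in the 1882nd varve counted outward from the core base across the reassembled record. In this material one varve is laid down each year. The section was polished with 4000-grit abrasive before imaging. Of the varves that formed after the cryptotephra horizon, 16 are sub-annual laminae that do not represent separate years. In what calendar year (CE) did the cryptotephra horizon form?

1711 CE

Total varves = 1097 + 816 + 213 = 2126.
The cryptotephra horizon sits at varve 1882 from the core base, so 2126 − 1882 = 244 varves formed after it.
Excluding 16 false varves: 244 − 16 = 228.
Counting back 228 years from 1939 CE places the cryptotephra horizon in 1939 − 228 = 1711 CE.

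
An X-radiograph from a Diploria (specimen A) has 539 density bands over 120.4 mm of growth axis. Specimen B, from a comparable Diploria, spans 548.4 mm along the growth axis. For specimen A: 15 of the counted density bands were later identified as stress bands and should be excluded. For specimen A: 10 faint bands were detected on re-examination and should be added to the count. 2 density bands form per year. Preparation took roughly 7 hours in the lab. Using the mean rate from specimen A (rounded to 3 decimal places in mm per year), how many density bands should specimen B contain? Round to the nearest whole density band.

Specimen A: adjusted count: 539 − 15 + 10 = 534 density bands.
Specimen A: dividing by 2 density bands per year: 534 / 2 = 267 years.
A: 120.4 mm over 267 years gives 120.4 / 267 ≈ 0.451 mm/year.
For B, 548.4 / 0.451 = 1215.96 years; at 2 density bands per year that is 1215.96 × 2 ≈ 2432 density bands.

2432 density bands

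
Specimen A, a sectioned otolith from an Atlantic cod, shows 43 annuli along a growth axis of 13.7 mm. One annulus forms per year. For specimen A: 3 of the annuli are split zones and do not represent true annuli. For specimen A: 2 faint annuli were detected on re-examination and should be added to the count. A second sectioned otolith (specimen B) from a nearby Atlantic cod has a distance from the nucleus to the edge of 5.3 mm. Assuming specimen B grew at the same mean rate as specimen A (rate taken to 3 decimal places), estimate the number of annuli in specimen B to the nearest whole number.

Specimen A: true annulus count = 43 − 3 + 2 = 42.
A: Mean rate = 13.7 mm / 42 years ≈ 0.326 mm/yr.
For B, 5.3 / 0.326 = 16.26 years ≈ 16 annuli.

16 annuli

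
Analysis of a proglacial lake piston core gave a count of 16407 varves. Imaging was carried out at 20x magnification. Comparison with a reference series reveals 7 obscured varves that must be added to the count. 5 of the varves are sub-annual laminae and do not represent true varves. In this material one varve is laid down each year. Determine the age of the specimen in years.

16409 yr

After corrections the count is 16407 − 5 + 7 = 16409 varves.
One varve per year makes the duration 16409 years.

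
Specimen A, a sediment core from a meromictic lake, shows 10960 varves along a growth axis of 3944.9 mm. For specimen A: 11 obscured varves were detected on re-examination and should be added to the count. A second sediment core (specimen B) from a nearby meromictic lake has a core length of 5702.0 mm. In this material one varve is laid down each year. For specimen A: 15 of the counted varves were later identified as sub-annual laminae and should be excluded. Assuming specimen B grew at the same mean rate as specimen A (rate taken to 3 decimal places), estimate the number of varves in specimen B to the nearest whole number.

Specimen A: after corrections the count is 10960 − 15 + 11 = 10956 varves.
A: 3944.9 mm over 10956 years gives 3944.9 / 10956 ≈ 0.360 mm per year.
For B, 5702.0 / 0.360 = 15838.89 years ≈ 15839 varves.

15839 varves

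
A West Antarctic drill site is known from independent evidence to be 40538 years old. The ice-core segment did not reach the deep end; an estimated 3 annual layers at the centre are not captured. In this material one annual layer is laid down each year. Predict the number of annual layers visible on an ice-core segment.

40535 annual layers

At one annual layer per year, 40538 years correspond to 40538 annual layers.
Less the 3 uncaptured annual layers: 40538 − 3 = 40535.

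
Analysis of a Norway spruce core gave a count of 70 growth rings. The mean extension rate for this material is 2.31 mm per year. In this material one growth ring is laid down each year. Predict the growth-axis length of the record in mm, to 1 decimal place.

The record spans 70 years at 2.31 mm per year.
Predicted length = 2.31 mm/year × 70 years = 161.7 mm.

161.7 mm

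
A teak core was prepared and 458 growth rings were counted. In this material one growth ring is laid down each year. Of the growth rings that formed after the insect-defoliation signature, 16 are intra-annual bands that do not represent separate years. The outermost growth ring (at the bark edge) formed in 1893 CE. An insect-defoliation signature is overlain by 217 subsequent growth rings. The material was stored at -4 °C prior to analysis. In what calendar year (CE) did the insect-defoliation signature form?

1692 CE

217 growth rings formed after the insect-defoliation signature.
217 − 16 false = 201 true growth rings after the insect-defoliation signature.
The growth ring at the bark edge is 1893 CE, so the insect-defoliation signature dates to 1893 − 201 = 1692 CE.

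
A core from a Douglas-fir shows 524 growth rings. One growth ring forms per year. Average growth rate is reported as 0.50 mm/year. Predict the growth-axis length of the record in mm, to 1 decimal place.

The record spans 524 years at 0.50 mm per year.
Length ≈ 0.50 × 524 = 262.0 mm.

262.0 mm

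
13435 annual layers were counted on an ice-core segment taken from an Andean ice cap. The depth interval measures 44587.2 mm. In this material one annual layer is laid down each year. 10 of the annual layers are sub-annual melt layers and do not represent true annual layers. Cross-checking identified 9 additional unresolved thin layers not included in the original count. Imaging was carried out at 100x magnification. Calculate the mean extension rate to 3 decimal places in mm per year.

Adjusted count: 13435 − 10 + 9 = 13434 annual layers.
Mean rate = 44587.2 mm / 13434 years ≈ 3.319 mm per year.

3.319 mm per year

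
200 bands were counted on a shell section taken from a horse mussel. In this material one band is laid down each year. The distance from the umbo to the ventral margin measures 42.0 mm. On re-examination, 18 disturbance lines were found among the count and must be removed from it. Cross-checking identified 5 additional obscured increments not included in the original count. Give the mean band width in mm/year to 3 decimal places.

Correcting the raw count gives 200 − 18 + 5 = 187 true bands.
42.0 mm over 187 years gives 42.0 / 187 ≈ 0.225 mm/year.

0.225 mm/year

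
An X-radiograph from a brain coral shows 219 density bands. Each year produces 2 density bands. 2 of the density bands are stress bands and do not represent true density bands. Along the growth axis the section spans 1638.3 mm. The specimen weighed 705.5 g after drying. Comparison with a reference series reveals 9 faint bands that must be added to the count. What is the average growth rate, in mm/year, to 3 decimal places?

Adjusted count: 219 − 2 + 9 = 226 density bands.
With 2 density bands per year, 226 / 2 = 113 years.
1638.3 mm over 113 years gives 1638.3 / 113 ≈ 14.498 mm/year.

14.498 mm/year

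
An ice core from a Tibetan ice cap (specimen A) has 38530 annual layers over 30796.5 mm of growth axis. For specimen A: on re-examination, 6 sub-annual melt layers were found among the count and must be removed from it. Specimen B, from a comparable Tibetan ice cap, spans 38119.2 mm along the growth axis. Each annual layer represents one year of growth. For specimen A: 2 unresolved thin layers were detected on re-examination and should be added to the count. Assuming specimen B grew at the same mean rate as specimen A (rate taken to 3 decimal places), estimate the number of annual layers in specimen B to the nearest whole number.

47709 annual layers

Specimen A: correcting the raw count gives 38530 − 6 + 2 = 38526 true annual layers.
A: Extension rate ≈ 30796.5 / 38526 = 0.799 mm/year.
Specimen B: 38119.2 mm / 0.799 mm per year = 47708.64 years ≈ 47709 annual layers.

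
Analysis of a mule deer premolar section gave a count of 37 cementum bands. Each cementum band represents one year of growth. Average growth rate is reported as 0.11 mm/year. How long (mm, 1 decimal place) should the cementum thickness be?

The record spans 37 years at 0.11 mm per year.
Predicted length = 0.11 mm/year × 37 years = 4.1 mm.

4.1 mm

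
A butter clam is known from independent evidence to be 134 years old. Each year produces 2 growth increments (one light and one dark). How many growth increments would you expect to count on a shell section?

With 2 growth increments per year, 134 years would produce 134 × 2 = 268 growth increments.
So 268 growth increments should be present.

268 growth increments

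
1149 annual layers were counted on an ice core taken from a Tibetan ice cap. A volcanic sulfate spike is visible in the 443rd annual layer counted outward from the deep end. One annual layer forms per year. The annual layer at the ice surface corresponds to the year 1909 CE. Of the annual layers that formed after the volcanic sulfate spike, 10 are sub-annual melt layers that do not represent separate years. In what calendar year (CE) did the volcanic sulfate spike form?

Between annual layer 443 and the ice surface there are 1149 − 443 = 706 annual layers.
Excluding 10 false annual layers: 706 − 10 = 696.
1909 − 696 = 1213 CE.

1213 CE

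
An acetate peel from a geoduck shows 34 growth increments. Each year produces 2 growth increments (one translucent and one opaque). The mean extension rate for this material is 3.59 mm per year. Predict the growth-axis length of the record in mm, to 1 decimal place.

With 2 growth increments per year, 34 / 2 = 17 years.
Length ≈ 3.59 × 17 = 61.0 mm.

61.0 mm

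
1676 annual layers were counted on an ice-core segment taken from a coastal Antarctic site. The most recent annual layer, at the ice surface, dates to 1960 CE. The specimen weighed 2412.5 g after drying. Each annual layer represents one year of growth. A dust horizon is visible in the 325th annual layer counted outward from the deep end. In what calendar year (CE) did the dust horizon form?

609 CE

Between annual layer 325 and the ice surface there are 1676 − 325 = 1351 annual layers.
The annual layer at the ice surface is 1960 CE, so the dust horizon dates to 1960 − 1351 = 609 CE.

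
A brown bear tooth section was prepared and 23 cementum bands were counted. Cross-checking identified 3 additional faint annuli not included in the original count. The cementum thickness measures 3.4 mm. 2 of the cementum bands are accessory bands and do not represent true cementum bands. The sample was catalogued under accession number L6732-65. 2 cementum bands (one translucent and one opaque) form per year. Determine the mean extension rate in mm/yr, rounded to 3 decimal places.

0.283 mm/yr

After corrections the count is 23 − 2 + 3 = 24 cementum bands.
With 2 cementum bands per year, 24 / 2 = 12 years.
3.4 mm over 12 years gives 3.4 / 12 ≈ 0.283 mm/yr.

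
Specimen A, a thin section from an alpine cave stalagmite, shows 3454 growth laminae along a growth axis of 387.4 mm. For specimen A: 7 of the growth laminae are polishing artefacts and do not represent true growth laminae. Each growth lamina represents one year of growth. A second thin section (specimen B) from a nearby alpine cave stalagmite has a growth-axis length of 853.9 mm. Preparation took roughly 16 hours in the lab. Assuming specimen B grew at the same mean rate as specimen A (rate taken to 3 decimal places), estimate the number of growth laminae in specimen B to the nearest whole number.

7624 growth laminae

Specimen A: adjusted count: 3454 − 7 = 3447 growth laminae.
A: Mean rate = 387.4 mm / 3447 years ≈ 0.112 mm/year.
B spans 853.9 / 0.112 = 7624.11 years ≈ 7624 growth laminae.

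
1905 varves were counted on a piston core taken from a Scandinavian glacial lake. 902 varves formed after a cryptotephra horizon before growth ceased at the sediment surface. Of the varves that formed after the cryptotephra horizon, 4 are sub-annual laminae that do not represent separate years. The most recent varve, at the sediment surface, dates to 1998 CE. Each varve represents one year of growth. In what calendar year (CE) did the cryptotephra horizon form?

902 varves formed after the cryptotephra horizon.
902 − 4 false = 898 true varves after the cryptotephra horizon.
The varve at the sediment surface is 1998 CE, so the cryptotephra horizon dates to 1998 − 898 = 1100 CE.

1100 CE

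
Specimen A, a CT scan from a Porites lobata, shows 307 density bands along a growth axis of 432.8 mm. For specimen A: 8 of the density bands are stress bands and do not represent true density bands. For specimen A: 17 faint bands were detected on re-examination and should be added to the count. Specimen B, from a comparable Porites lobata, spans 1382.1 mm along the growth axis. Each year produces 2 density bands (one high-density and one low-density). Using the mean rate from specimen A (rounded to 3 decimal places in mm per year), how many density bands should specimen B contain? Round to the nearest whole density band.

1009 density bands

Specimen A: correcting the raw count gives 307 − 8 + 17 = 316 true density bands.
Specimen A: with 2 density bands per year, 316 / 2 = 158 years.
A: Extension rate ≈ 432.8 / 158 = 2.739 mm/year.
Specimen B: 1382.1 mm / 2.739 mm per year = 504.60 years; at 2 density bands per year that is 504.60 × 2 ≈ 1009 density bands.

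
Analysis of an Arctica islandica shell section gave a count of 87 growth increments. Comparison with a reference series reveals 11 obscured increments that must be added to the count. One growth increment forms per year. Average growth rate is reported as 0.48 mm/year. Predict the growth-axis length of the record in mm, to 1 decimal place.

True growth increment count = 87 + 11 = 98.
98 years at 0.48 mm/year gives 0.48 × 98 = 47.0 mm.

47.0 mm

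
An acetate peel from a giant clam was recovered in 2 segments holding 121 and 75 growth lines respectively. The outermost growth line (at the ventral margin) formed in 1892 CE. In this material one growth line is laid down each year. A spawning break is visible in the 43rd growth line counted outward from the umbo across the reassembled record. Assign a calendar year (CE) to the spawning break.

1739 CE

Total growth lines = 121 + 75 = 196.
196 − 43 = 153 growth lines lie beyond the spawning break toward the ventral margin.
The growth line at the ventral margin is 1892 CE, so the spawning break dates to 1892 − 153 = 1739 CE.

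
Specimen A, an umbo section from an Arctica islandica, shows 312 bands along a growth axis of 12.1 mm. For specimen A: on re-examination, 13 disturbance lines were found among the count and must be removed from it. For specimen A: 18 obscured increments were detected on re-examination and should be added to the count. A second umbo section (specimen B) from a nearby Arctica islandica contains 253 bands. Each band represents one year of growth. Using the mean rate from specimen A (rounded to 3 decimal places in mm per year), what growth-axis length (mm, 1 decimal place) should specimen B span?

9.6 mm

Specimen A: true band count = 312 − 13 + 18 = 317.
A: 12.1 mm over 317 years gives 12.1 / 317 ≈ 0.038 mm per year.
B's length ≈ 0.038 × 253 = 9.6 mm.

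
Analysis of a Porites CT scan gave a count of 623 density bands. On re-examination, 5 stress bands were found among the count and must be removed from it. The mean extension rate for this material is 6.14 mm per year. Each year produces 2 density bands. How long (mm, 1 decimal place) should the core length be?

Adjusted count: 623 − 5 = 618 density bands.
With 2 density bands per year, 618 / 2 = 309 years.
309 years at 6.14 mm/year gives 6.14 × 309 = 1897.3 mm.

1897.3 mm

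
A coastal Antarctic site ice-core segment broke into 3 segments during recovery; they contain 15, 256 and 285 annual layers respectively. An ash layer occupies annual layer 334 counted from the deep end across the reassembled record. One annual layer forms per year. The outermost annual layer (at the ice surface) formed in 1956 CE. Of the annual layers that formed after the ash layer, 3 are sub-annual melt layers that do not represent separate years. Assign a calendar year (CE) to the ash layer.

Total annual layers = 15 + 256 + 285 = 556.
556 − 334 = 222 annual layers lie beyond the ash layer toward the ice surface.
222 − 3 false = 219 true annual layers after the ash layer.
Counting back 219 years from 1956 CE places the ash layer in 1956 − 219 = 1737 CE.

1737 CE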